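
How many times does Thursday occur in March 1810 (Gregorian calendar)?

5

March 1810 has 31 days and begins on Thursday.
The first Thursday is March 1.
Thursdays fall on 1, 8, 15, 22, 29 — that's 5.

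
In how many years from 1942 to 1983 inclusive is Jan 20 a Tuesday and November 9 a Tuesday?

2

Check each year's weekday for Jan 20 and November 9:
  1942: Tue/Mon  1943: Wed/Tue  1944: Thu/Thu  1945: Sat/Fri  1946: Sun/Sat  1947: Mon/Sun  1948: Tue/Tue ✓  1949: Thu/Wed  1950: Fri/Thu  1951: Sat/Fri  1952: Sun/Sun  1953: Tue/Mon  1954: Wed/Tue  1955: Thu/Wed  …(14 more)…  1970: Tue/Mon  1971: Wed/Tue  1972: Thu/Thu  1973: Sat/Fri  1974: Sun/Sat  1975: Mon/Sun  1976: Tue/Tue ✓  1977: Thu/Wed  1978: Fri/Thu  1979: Sat/Fri  1980: Sun/Sun  1981: Tue/Mon  1982: Wed/Tue  1983: Thu/Wed
Both conditions hold in: 1948, 1976 — 2.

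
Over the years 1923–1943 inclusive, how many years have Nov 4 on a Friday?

3

Track Nov 4's weekday year by year (advancing +1, or +2 across a Feb 29):
  1923: Sun  1924: Tue (+2)  1925: Wed (+1)  1926: Thu (+1)  1927: Fri (+1) ✓
  1928: Sun (+2)  1929: Mon (+1)  1930: Tue (+1)  1931: Wed (+1)  1932: Fri (+2) ✓
  1933: Sat (+1)  1934: Sun (+1)  1935: Mon (+1)  1936: Wed (+2)  1937: Thu (+1)
  1938: Fri (+1) ✓  1939: Sat (+1)  1940: Mon (+2)  1941: Tue (+1)  1942: Wed (+1)
  1943: Thu (+1)
Friday years: 1927, 1932, 1938 — 3 in total.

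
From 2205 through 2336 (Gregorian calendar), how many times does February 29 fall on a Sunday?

4

Leap years in 2205–2336: 32 of them.
Feb 29 weekday advances by 5 (mod 7) from one leap year to the next four years later (or differs when a century non-leap intervenes).
Leap-day weekdays: 2208:Mon 2212:Sat 2216:Thu 2220:Tue 2224:Sun✓ 2228:Fri 2232:Wed 2236:Mon 2240:Sat 2244:Thu 2248:Tue 2252:Sun✓ 2256:Fri …(6 more)… 2284:Fri 2288:Wed 2292:Mon 2296:Sat 2304:Mon 2308:Sat 2312:Thu 2316:Tue 2320:Sun✓ 2324:Fri 2328:Wed 2332:Mon 2336:Sat
Sunday: 2224, 2252, 2280, 2320 → 4.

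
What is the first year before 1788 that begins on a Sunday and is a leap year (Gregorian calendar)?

Jan 1 advances by 2 weekdays after a leap year and by 1 after a common year.
1788: Jan 1 is Tuesday (leap).
1787: Monday
1786: Sunday
1785: Saturday
1784: Thursday (leap)
1783: Wednesday
1782: Tuesday
1781: Monday
1780: Saturday (leap)
1779: Friday
1778: Thursday
1777: Wednesday
1776: Monday (leap)
1775: Sunday
1774: Saturday
1773: Friday
1772: Wednesday (leap)
1771: Tuesday
1770: Monday
1769: Sunday
1768: Friday (leap)
1767: Thursday
1766: Wednesday
1765: Tuesday
1764: Sunday (leap)
1764 begins on a Sunday and is a leap year.

1764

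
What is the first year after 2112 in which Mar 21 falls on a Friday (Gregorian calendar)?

2121

From one year to the next, a fixed date's weekday advances by 1, or by 2 when a Feb 29 lies between the two dates.
2112: March 21 is Monday.
2113: Tuesday (+1)
2114: Wednesday (+1)
2115: Thursday (+1)
2116: Saturday (+2)
2117: Sunday (+1)
2118: Monday (+1)
2119: Tuesday (+1)
2120: Thursday (+2)
2121: Friday (+1)
Mar 21 falls on a Friday in 2121.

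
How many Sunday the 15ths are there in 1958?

1

Check the 15th of each month of 1958: Jan 15: Wed, Feb 15: Sat, Mar 15: Sat, Apr 15: Tue, May 15: Thu, Jun 15: Sun, Jul 15: Tue, Aug 15: Fri, Sep 15: Mon, Oct 15: Wed, Nov 15: Sat, Dec 15: Mon.
Sunday occurs in June — 1 month.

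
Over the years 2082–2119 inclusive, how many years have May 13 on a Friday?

6

Track May 13's weekday year by year (advancing +1, or +2 across a Feb 29):
  2082: Wed  2083: Thu (+1)  2084: Sat (+2)  2085: Sun (+1)  2086: Mon (+1)
  2087: Tue (+1)  2088: Thu (+2)  2089: Fri (+1) ✓  2090: Sat (+1)  2091: Sun (+1)
  2092: Tue (+2)  2093: Wed (+1)  2094: Thu (+1)  2095: Fri (+1) ✓  … (10 more years) …
  2106: Thu (+1)  2107: Fri (+1) ✓  2108: Sun (+2)  2109: Mon (+1)  2110: Tue (+1)
  2111: Wed (+1)  2112: Fri (+2) ✓  2113: Sat (+1)  2114: Sun (+1)  2115: Mon (+1)
  2116: Wed (+2)  2117: Thu (+1)  2118: Fri (+1) ✓  2119: Sat (+1)
Friday years: 2089, 2095, 2101, 2107, 2112, 2118 — 6 in total.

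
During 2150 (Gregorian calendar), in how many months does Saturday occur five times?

4

A month of length L has five Saturdays iff its first Saturday is on day ≤ L−28 (so day 1–3 in a 31-day month, 1–2 in a 30-day month, day 1 in a leap February).
Checking each month of 2150: Jan starts Thu (31d) ✓; Feb starts Sun (28d); Mar starts Sun (31d); Apr starts Wed (30d); May starts Fri (31d) ✓; Jun starts Mon (30d); Jul starts Wed (31d); Aug starts Sat (31d) ✓; Sep starts Tue (30d); Oct starts Thu (31d) ✓; Nov starts Sun (30d); Dec starts Tue (31d).
Five-Saturday months: January, May, August, October → 4.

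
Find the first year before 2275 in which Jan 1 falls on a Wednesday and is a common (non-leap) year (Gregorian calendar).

Jan 1 advances by 2 weekdays after a leap year and by 1 after a common year.
2275: Jan 1 is Friday.
2274: Thursday
2273: Wednesday
2273 begins on a Wednesday and is a common year.

2273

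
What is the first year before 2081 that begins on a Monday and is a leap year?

2080

Jan 1 advances by 2 weekdays after a leap year and by 1 after a common year.
2081: Jan 1 is Wednesday.
2080: Monday (leap)
2080 begins on a Monday and is a leap year.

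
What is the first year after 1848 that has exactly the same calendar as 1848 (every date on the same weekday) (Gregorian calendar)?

1876

Two years share a calendar iff Jan 1 falls on the same weekday and both are leap or both are common. 1848: Jan 1 is Saturday, leap year.
1849: Jan 1 Monday, common
1850: Jan 1 Tuesday, common
1851: Jan 1 Wednesday, common
1852: Jan 1 Thursday, leap
1853: Jan 1 Saturday, common
1854: Jan 1 Sunday, common
1855: Jan 1 Monday, common
1856: Jan 1 Tuesday, leap
1857: Jan 1 Thursday, common
1858: Jan 1 Friday, common
1859: Jan 1 Saturday, common
1860: Jan 1 Sunday, leap
1861: Jan 1 Tuesday, common
1862: Jan 1 Wednesday, common
1863: Jan 1 Thursday, common
1864: Jan 1 Friday, leap
1865: Jan 1 Sunday, common
1866: Jan 1 Monday, common
1867: Jan 1 Tuesday, common
1868: Jan 1 Wednesday, leap
1869: Jan 1 Friday, common
1870: Jan 1 Saturday, common
1871: Jan 1 Sunday, common
1872: Jan 1 Monday, leap
1873: Jan 1 Wednesday, common
1874: Jan 1 Thursday, common
1875: Jan 1 Friday, common
1876: Jan 1 Saturday, leap
1876 matches on both conditions.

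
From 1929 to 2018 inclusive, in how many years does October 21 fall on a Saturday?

13

Track October 21's weekday year by year (advancing +1, or +2 across a Feb 29):
  1929: Mon  1930: Tue (+1)  1931: Wed (+1)  1932: Fri (+2)  1933: Sat (+1) ✓
  1934: Sun (+1)  1935: Mon (+1)  1936: Wed (+2)  1937: Thu (+1)  1938: Fri (+1)
  1939: Sat (+1) ✓  1940: Mon (+2)  1941: Tue (+1)  1942: Wed (+1)  … (62 more years) …
  2005: Fri (+1)  2006: Sat (+1) ✓  2007: Sun (+1)  2008: Tue (+2)  2009: Wed (+1)
  2010: Thu (+1)  2011: Fri (+1)  2012: Sun (+2)  2013: Mon (+1)  2014: Tue (+1)
  2015: Wed (+1)  2016: Fri (+2)  2017: Sat (+1) ✓  2018: Sun (+1)
Saturday years: 1933, 1939, 1944, 1950, 1961, 1967, 1972, 1978, 1989, 1995, 2000, 2006, 2017 — 13 in total.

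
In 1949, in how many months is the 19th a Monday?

Check the 19th of each month of 1949: Jan 19: Wed, Feb 19: Sat, Mar 19: Sat, Apr 19: Tue, May 19: Thu, Jun 19: Sun, Jul 19: Tue, Aug 19: Fri, Sep 19: Mon, Oct 19: Wed, Nov 19: Sat, Dec 19: Mon.
Monday occurs in September, December — 2 months.

2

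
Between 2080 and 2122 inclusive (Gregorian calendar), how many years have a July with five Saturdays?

July has 31 days; it has five Saturdays when Saturday falls among the first (month-length − 28) days — i.e. when July 1 is one of Saturday/Friday/Thursday.
July 1 by year: 2080:Mon 2081:Tue 2082:Wed 2083:Thu✓ 2084:Sat✓ 2085:Sun 2086:Mon 2087:Tue 2088:Thu✓ 2089:Fri✓ 2090:Sat✓ 2091:Sun 2092:Tue 2093:Wed 2094:Thu✓ …(13 more)… 2108:Sun 2109:Mon 2110:Tue 2111:Wed 2112:Fri✓ 2113:Sat✓ 2114:Sun 2115:Mon 2116:Wed 2117:Thu✓ 2118:Fri✓ 2119:Sat✓ 2120:Mon 2121:Tue 2122:Wed
Years with five Saturdays: 2083, 2084, 2088, 2089, 2090, 2094, 2095, 2100, 2101, 2102, 2106, 2107, 2112, 2113, 2117, 2118, 2119 → 17.

17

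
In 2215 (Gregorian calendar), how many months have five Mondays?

A month of length L has five Mondays iff its first Monday is on day ≤ L−28 (so day 1–3 in a 31-day month, 1–2 in a 30-day month, day 1 in a leap February).
Checking each month of 2215: Jan starts Sun (31d) ✓; Feb starts Wed (28d); Mar starts Wed (31d); Apr starts Sat (30d); May starts Mon (31d) ✓; Jun starts Thu (30d); Jul starts Sat (31d) ✓; Aug starts Tue (31d); Sep starts Fri (30d); Oct starts Sun (31d) ✓; Nov starts Wed (30d); Dec starts Fri (31d).
Five-Monday months: January, May, July, October → 4.

4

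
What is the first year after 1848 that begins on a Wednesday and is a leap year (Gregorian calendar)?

Jan 1 advances by 2 weekdays after a leap year and by 1 after a common year.
1848: Jan 1 is Saturday (leap).
1849: Monday
1850: Tuesday
1851: Wednesday
1852: Thursday (leap)
1853: Saturday
1854: Sunday
1855: Monday
1856: Tuesday (leap)
1857: Thursday
1858: Friday
1859: Saturday
1860: Sunday (leap)
1861: Tuesday
1862: Wednesday
1863: Thursday
1864: Friday (leap)
1865: Sunday
1866: Monday
1867: Tuesday
1868: Wednesday (leap)
1868 begins on a Wednesday and is a leap year.

1868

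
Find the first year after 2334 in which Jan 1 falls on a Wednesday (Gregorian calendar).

2336

Jan 1 advances by 2 weekdays after a leap year and by 1 after a common year.
2334: Jan 1 is Monday.
2335: Tuesday
2336: Wednesday (leap)
2336 begins on a Wednesday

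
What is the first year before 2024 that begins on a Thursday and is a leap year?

2004

Jan 1 advances by 2 weekdays after a leap year and by 1 after a common year.
2024: Jan 1 is Monday (leap).
2023: Sunday
2022: Saturday
2021: Friday
2020: Wednesday (leap)
2019: Tuesday
2018: Monday
2017: Sunday
2016: Friday (leap)
2015: Thursday
2014: Wednesday
2013: Tuesday
2012: Sunday (leap)
2011: Saturday
2010: Friday
2009: Thursday
2008: Tuesday (leap)
2007: Monday
2006: Sunday
2005: Saturday
2004: Thursday (leap)
2004 begins on a Thursday and is a leap year.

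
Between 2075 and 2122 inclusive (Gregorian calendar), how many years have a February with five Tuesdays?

1

February has 28 days (29 in leap years); it has five Tuesdays when Tuesday falls among the first (month-length − 28) days — i.e. when February 1 is Tuesday in a leap year (never in a common year).
February 1 by year: 2075:Fri 2076:Sat 2077:Mon 2078:Tue 2079:Wed 2080:Thu 2081:Sat 2082:Sun 2083:Mon 2084:Tue✓ 2085:Thu 2086:Fri 2087:Sat 2088:Sun 2089:Tue …(18 more)… 2108:Wed 2109:Fri 2110:Sat 2111:Sun 2112:Mon 2113:Wed 2114:Thu 2115:Fri 2116:Sat 2117:Mon 2118:Tue 2119:Wed 2120:Thu 2121:Sat 2122:Sun
Years with five Tuesdays: 2084 → 1.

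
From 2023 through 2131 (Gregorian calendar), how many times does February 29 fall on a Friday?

4

Leap years in 2023–2131: 26 of them.
Feb 29 weekday advances by 5 (mod 7) from one leap year to the next four years later (or differs when a century non-leap intervenes).
Leap-day weekdays: 2024:Thu 2028:Tue 2032:Sun 2036:Fri✓ 2040:Wed 2044:Mon 2048:Sat 2052:Thu 2056:Tue 2060:Sun 2064:Fri✓ 2068:Wed 2072:Mon 2076:Sat 2080:Thu 2084:Tue 2088:Sun 2092:Fri✓ 2096:Wed 2104:Fri✓ 2108:Wed 2112:Mon 2116:Sat 2120:Thu 2124:Tue 2128:Sun
Friday: 2036, 2064, 2092, 2104 → 4.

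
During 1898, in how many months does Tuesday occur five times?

4

A month of length L has five Tuesdays iff its first Tuesday is on day ≤ L−28 (so day 1–3 in a 31-day month, 1–2 in a 30-day month, day 1 in a leap February).
Checking each month of 1898: Jan starts Sat (31d); Feb starts Tue (28d); Mar starts Tue (31d) ✓; Apr starts Fri (30d); May starts Sun (31d) ✓; Jun starts Wed (30d); Jul starts Fri (31d); Aug starts Mon (31d) ✓; Sep starts Thu (30d); Oct starts Sat (31d); Nov starts Tue (30d) ✓; Dec starts Thu (31d).
Five-Tuesday months: March, May, August, November → 4.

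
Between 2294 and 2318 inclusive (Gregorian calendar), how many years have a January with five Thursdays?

10

January has 31 days; it has five Thursdays when Thursday falls among the first (month-length − 28) days — i.e. when January 1 is one of Thursday/Wednesday/Tuesday.
January 1 by year: 2294:Mon 2295:Tue✓ 2296:Wed✓ 2297:Fri 2298:Sat 2299:Sun 2300:Mon 2301:Tue✓ 2302:Wed✓ 2303:Thu✓ 2304:Fri 2305:Sun 2306:Mon 2307:Tue✓ 2308:Wed✓ 2309:Fri 2310:Sat 2311:Sun 2312:Mon 2313:Wed✓ 2314:Thu✓ 2315:Fri 2316:Sat 2317:Mon 2318:Tue✓
Years with five Thursdays: 2295, 2296, 2301, 2302, 2303, 2307, 2308, 2313, 2314, 2318 → 10.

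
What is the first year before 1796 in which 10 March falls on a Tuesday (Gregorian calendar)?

1795

From one year to the next, a fixed date's weekday advances by 1, or by 2 when a Feb 29 lies between the two dates.
1796: March 10 is Thursday.
1795: Tuesday (−2)
10 March falls on a Tuesday in 1795.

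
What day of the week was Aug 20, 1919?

January 1, 1919 is a Wednesday.
August 20 is day 232 of the year, i.e. 231 days after Jan 1.
231 mod 7 = 0, so advance 0 weekdays from Wednesday: Wednesday.

Wednesday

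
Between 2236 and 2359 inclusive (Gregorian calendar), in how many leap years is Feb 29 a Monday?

Leap years in 2236–2359: 30 of them.
Feb 29 weekday advances by 5 (mod 7) from one leap year to the next four years later (or differs when a century non-leap intervenes).
Leap-day weekdays: 2236:Mon✓ 2240:Sat 2244:Thu 2248:Tue 2252:Sun 2256:Fri 2260:Wed 2264:Mon✓ 2268:Sat 2272:Thu 2276:Tue 2280:Sun 2284:Fri …(4 more)… 2308:Sat 2312:Thu 2316:Tue 2320:Sun 2324:Fri 2328:Wed 2332:Mon✓ 2336:Sat 2340:Thu 2344:Tue 2348:Sun 2352:Fri 2356:Wed
Monday: 2236, 2264, 2292, 2304, 2332 → 5.

5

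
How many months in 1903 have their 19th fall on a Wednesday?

1

Check the 19th of each month of 1903: Jan 19: Mon, Feb 19: Thu, Mar 19: Thu, Apr 19: Sun, May 19: Tue, Jun 19: Fri, Jul 19: Sun, Aug 19: Wed, Sep 19: Sat, Oct 19: Mon, Nov 19: Thu, Dec 19: Sat.
Wednesday occurs in August — 1 month.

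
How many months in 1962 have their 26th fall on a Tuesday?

Check the 26th of each month of 1962: Jan 26: Fri, Feb 26: Mon, Mar 26: Mon, Apr 26: Thu, May 26: Sat, Jun 26: Tue, Jul 26: Thu, Aug 26: Sun, Sep 26: Wed, Oct 26: Fri, Nov 26: Mon, Dec 26: Wed.
Tuesday occurs in June — 1 month.

1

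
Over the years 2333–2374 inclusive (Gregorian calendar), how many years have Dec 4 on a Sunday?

Track Dec 4's weekday year by year (advancing +1, or +2 across a Feb 29):
  2333: Mon  2334: Tue (+1)  2335: Wed (+1)  2336: Fri (+2)  2337: Sat (+1)
  2338: Sun (+1) ✓  2339: Mon (+1)  2340: Wed (+2)  2341: Thu (+1)  2342: Fri (+1)
  2343: Sat (+1)  2344: Mon (+2)  2345: Tue (+1)  2346: Wed (+1)  … (14 more years) …
  2361: Mon (+1)  2362: Tue (+1)  2363: Wed (+1)  2364: Fri (+2)  2365: Sat (+1)
  2366: Sun (+1) ✓  2367: Mon (+1)  2368: Wed (+2)  2369: Thu (+1)  2370: Fri (+1)
  2371: Sat (+1)  2372: Mon (+2)  2373: Tue (+1)  2374: Wed (+1)
Sunday years: 2338, 2349, 2355, 2360, 2366 — 5 in total.

5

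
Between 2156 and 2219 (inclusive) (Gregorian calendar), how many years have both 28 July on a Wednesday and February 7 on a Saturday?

2

Check each year's weekday for 28 July and February 7:
  2156: Wed/Sat ✓  2157: Thu/Mon  2158: Fri/Tue  2159: Sat/Wed  2160: Mon/Thu  2161: Tue/Sat  2162: Wed/Sun  2163: Thu/Mon  2164: Sat/Tue  2165: Sun/Thu  2166: Mon/Fri  2167: Tue/Sat  2168: Thu/Sun  2169: Fri/Tue  …(36 more)…  2206: Mon/Fri  2207: Tue/Sat  2208: Thu/Sun  2209: Fri/Tue  2210: Sat/Wed  2211: Sun/Thu  2212: Tue/Fri  2213: Wed/Sun  2214: Thu/Mon  2215: Fri/Tue  2216: Sun/Wed  2217: Mon/Fri  2218: Tue/Sat  2219: Wed/Sun
Both conditions hold in: 2156, 2184 — 2.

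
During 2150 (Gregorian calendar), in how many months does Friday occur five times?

A month of length L has five Fridays iff its first Friday is on day ≤ L−28 (so day 1–3 in a 31-day month, 1–2 in a 30-day month, day 1 in a leap February).
Checking each month of 2150: Jan starts Thu (31d) ✓; Feb starts Sun (28d); Mar starts Sun (31d); Apr starts Wed (30d); May starts Fri (31d) ✓; Jun starts Mon (30d); Jul starts Wed (31d) ✓; Aug starts Sat (31d); Sep starts Tue (30d); Oct starts Thu (31d) ✓; Nov starts Sun (30d); Dec starts Tue (31d).
Five-Friday months: January, May, July, October → 4.

4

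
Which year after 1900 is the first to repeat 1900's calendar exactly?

1906

Two years share a calendar iff Jan 1 falls on the same weekday and both are leap or both are common. 1900: Jan 1 is Monday, common year.
1901: Jan 1 Tuesday, common
1902: Jan 1 Wednesday, common
1903: Jan 1 Thursday, common
1904: Jan 1 Friday, leap
1905: Jan 1 Sunday, common
1906: Jan 1 Monday, common
1906 matches on both conditions.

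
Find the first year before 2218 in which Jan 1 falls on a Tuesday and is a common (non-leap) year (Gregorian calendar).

Jan 1 advances by 2 weekdays after a leap year and by 1 after a common year.
2218: Jan 1 is Thursday.
2217: Wednesday
2216: Monday (leap)
2215: Sunday
2214: Saturday
2213: Friday
2212: Wednesday (leap)
2211: Tuesday
2211 begins on a Tuesday and is a common year.

2211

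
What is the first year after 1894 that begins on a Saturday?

Jan 1 advances by 2 weekdays after a leap year and by 1 after a common year.
1894: Jan 1 is Monday.
1895: Tuesday
1896: Wednesday (leap)
1897: Friday
1898: Saturday
1898 begins on a Saturday

1898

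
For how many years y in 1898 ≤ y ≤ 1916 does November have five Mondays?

5

November has 30 days; it has five Mondays when Monday falls among the first (month-length − 28) days — i.e. when November 1 is one of Monday/Sunday.
November 1 by year: 1898:Tue 1899:Wed 1900:Thu 1901:Fri 1902:Sat 1903:Sun✓ 1904:Tue 1905:Wed 1906:Thu 1907:Fri 1908:Sun✓ 1909:Mon✓ 1910:Tue 1911:Wed 1912:Fri 1913:Sat 1914:Sun✓ 1915:Mon✓ 1916:Wed
Years with five Mondays: 1903, 1908, 1909, 1914, 1915 → 5.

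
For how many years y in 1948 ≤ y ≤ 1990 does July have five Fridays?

19

July has 31 days; it has five Fridays when Friday falls among the first (month-length − 28) days — i.e. when July 1 is one of Friday/Thursday/Wednesday.
July 1 by year: 1948:Thu✓ 1949:Fri✓ 1950:Sat 1951:Sun 1952:Tue 1953:Wed✓ 1954:Thu✓ 1955:Fri✓ 1956:Sun 1957:Mon 1958:Tue 1959:Wed✓ 1960:Fri✓ 1961:Sat 1962:Sun …(13 more)… 1976:Thu✓ 1977:Fri✓ 1978:Sat 1979:Sun 1980:Tue 1981:Wed✓ 1982:Thu✓ 1983:Fri✓ 1984:Sun 1985:Mon 1986:Tue 1987:Wed✓ 1988:Fri✓ 1989:Sat 1990:Sun
Years with five Fridays: 1948, 1949, 1953, 1954, 1955, 1959, 1960, 1964, 1965, 1966, 1970, 1971, 1976, 1977, 1981, 1982, 1983, 1987, 1988 → 19.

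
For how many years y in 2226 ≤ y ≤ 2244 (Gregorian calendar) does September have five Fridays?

6

September has 30 days; it has five Fridays when Friday falls among the first (month-length − 28) days — i.e. when September 1 is one of Friday/Thursday.
September 1 by year: 2226:Fri✓ 2227:Sat 2228:Mon 2229:Tue 2230:Wed 2231:Thu✓ 2232:Sat 2233:Sun 2234:Mon 2235:Tue 2236:Thu✓ 2237:Fri✓ 2238:Sat 2239:Sun 2240:Tue 2241:Wed 2242:Thu✓ 2243:Fri✓ 2244:Sun
Years with five Fridays: 2226, 2231, 2236, 2237, 2242, 2243 → 6.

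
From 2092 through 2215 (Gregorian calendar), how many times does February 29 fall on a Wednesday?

6

Leap years in 2092–2215: 29 of them.
Feb 29 weekday advances by 5 (mod 7) from one leap year to the next four years later (or differs when a century non-leap intervenes).
Leap-day weekdays: 2092:Fri 2096:Wed✓ 2104:Fri 2108:Wed✓ 2112:Mon 2116:Sat 2120:Thu 2124:Tue 2128:Sun 2132:Fri 2136:Wed✓ 2140:Mon 2144:Sat …(3 more)… 2160:Fri 2164:Wed✓ 2168:Mon 2172:Sat 2176:Thu 2180:Tue 2184:Sun 2188:Fri 2192:Wed✓ 2196:Mon 2204:Wed✓ 2208:Mon 2212:Sat
Wednesday: 2096, 2108, 2136, 2164, 2192, 2204 → 6.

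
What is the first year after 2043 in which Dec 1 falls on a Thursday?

2044

From one year to the next, a fixed date's weekday advances by 1, or by 2 when a Feb 29 lies between the two dates.
2043: December 1 is Tuesday.
2044: Thursday (+2)
Dec 1 falls on a Thursday in 2044.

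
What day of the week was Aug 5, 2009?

January 1, 2009 is a Thursday.
August 5 is day 217 of the year, i.e. 216 days after Jan 1.
216 mod 7 = 6, so advance 6 weekdays from Thursday: Wednesday.

Wednesday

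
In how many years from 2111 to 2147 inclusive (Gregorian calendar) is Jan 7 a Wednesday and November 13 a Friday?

Check each year's weekday for Jan 7 and November 13:
  2111: Wed/Fri ✓  2112: Thu/Sun  2113: Sat/Mon  2114: Sun/Tue  2115: Mon/Wed  2116: Tue/Fri  2117: Thu/Sat  2118: Fri/Sun  2119: Sat/Mon  2120: Sun/Wed  2121: Tue/Thu  2122: Wed/Fri ✓  2123: Thu/Sat  2124: Fri/Mon  …(9 more)…  2134: Thu/Sat  2135: Fri/Sun  2136: Sat/Tue  2137: Mon/Wed  2138: Tue/Thu  2139: Wed/Fri ✓  2140: Thu/Sun  2141: Sat/Mon  2142: Sun/Tue  2143: Mon/Wed  2144: Tue/Fri  2145: Thu/Sat  2146: Fri/Sun  2147: Sat/Mon
Both conditions hold in: 2111, 2122, 2133, 2139 — 4.

4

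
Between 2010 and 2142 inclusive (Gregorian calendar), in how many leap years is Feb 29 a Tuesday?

Leap years in 2010–2142: 32 of them.
Feb 29 weekday advances by 5 (mod 7) from one leap year to the next four years later (or differs when a century non-leap intervenes).
Leap-day weekdays: 2012:Wed 2016:Mon 2020:Sat 2024:Thu 2028:Tue✓ 2032:Sun 2036:Fri 2040:Wed 2044:Mon 2048:Sat 2052:Thu 2056:Tue✓ 2060:Sun …(6 more)… 2088:Sun 2092:Fri 2096:Wed 2104:Fri 2108:Wed 2112:Mon 2116:Sat 2120:Thu 2124:Tue✓ 2128:Sun 2132:Fri 2136:Wed 2140:Mon
Tuesday: 2028, 2056, 2084, 2124 → 4.

4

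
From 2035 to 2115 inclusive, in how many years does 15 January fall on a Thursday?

12

Track 15 January's weekday year by year (advancing +1, or +2 across a Feb 29):
  2035: Mon  2036: Tue (+1)  2037: Thu (+2) ✓  2038: Fri (+1)  2039: Sat (+1)
  2040: Sun (+1)  2041: Tue (+2)  2042: Wed (+1)  2043: Thu (+1) ✓  2044: Fri (+1)
  2045: Sun (+2)  2046: Mon (+1)  2047: Tue (+1)  2048: Wed (+1)  … (53 more years) …
  2102: Sun (+1)  2103: Mon (+1)  2104: Tue (+1)  2105: Thu (+2) ✓  2106: Fri (+1)
  2107: Sat (+1)  2108: Sun (+1)  2109: Tue (+2)  2110: Wed (+1)  2111: Thu (+1) ✓
  2112: Fri (+1)  2113: Sun (+2)  2114: Mon (+1)  2115: Tue (+1)
Thursday years: 2037, 2043, 2054, 2060, 2065, 2071, 2082, 2088, 2093, 2099, 2105, 2111 — 12 in total.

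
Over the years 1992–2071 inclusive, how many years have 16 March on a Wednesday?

Track 16 March's weekday year by year (advancing +1, or +2 across a Feb 29):
  1992: Mon  1993: Tue (+1)  1994: Wed (+1) ✓  1995: Thu (+1)  1996: Sat (+2)
  1997: Sun (+1)  1998: Mon (+1)  1999: Tue (+1)  2000: Thu (+2)  2001: Fri (+1)
  2002: Sat (+1)  2003: Sun (+1)  2004: Tue (+2)  2005: Wed (+1) ✓  … (52 more years) …
  2058: Sat (+1)  2059: Sun (+1)  2060: Tue (+2)  2061: Wed (+1) ✓  2062: Thu (+1)
  2063: Fri (+1)  2064: Sun (+2)  2065: Mon (+1)  2066: Tue (+1)  2067: Wed (+1) ✓
  2068: Fri (+2)  2069: Sat (+1)  2070: Sun (+1)  2071: Mon (+1)
Wednesday years: 1994, 2005, 2011, 2016, 2022, 2033, 2039, 2044, 2050, 2061, 2067 — 11 in total.

11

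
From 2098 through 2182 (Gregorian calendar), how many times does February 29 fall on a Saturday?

3

Leap years in 2098–2182: 20 of them.
Feb 29 weekday advances by 5 (mod 7) from one leap year to the next four years later (or differs when a century non-leap intervenes).
Leap-day weekdays: 2104:Fri 2108:Wed 2112:Mon 2116:Sat✓ 2120:Thu 2124:Tue 2128:Sun 2132:Fri 2136:Wed 2140:Mon 2144:Sat✓ 2148:Thu 2152:Tue 2156:Sun 2160:Fri 2164:Wed 2168:Mon 2172:Sat✓ 2176:Thu 2180:Tue
Saturday: 2116, 2144, 2172 → 3.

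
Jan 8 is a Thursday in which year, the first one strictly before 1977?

From one year to the next, a fixed date's weekday advances by 1, or by 2 when a Feb 29 lies between the two dates.
1977: January 8 is Saturday.
1976: Thursday (−2)
Jan 8 falls on a Thursday in 1976.

1976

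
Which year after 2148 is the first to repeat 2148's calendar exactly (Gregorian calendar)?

2176

Two years share a calendar iff Jan 1 falls on the same weekday and both are leap or both are common. 2148: Jan 1 is Monday, leap year.
2149: Jan 1 Wednesday, common
2150: Jan 1 Thursday, common
2151: Jan 1 Friday, common
2152: Jan 1 Saturday, leap
2153: Jan 1 Monday, common
2154: Jan 1 Tuesday, common
2155: Jan 1 Wednesday, common
2156: Jan 1 Thursday, leap
2157: Jan 1 Saturday, common
2158: Jan 1 Sunday, common
2159: Jan 1 Monday, common
2160: Jan 1 Tuesday, leap
2161: Jan 1 Thursday, common
2162: Jan 1 Friday, common
2163: Jan 1 Saturday, common
2164: Jan 1 Sunday, leap
2165: Jan 1 Tuesday, common
2166: Jan 1 Wednesday, common
2167: Jan 1 Thursday, common
2168: Jan 1 Friday, leap
2169: Jan 1 Sunday, common
2170: Jan 1 Monday, common
2171: Jan 1 Tuesday, common
2172: Jan 1 Wednesday, leap
2173: Jan 1 Friday, common
2174: Jan 1 Saturday, common
2175: Jan 1 Sunday, common
2176: Jan 1 Monday, leap
2176 matches on both conditions.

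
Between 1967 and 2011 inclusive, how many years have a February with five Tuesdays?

February has 28 days (29 in leap years); it has five Tuesdays when Tuesday falls among the first (month-length − 28) days — i.e. when February 1 is Tuesday in a leap year (never in a common year).
February 1 by year: 1967:Wed 1968:Thu 1969:Sat 1970:Sun 1971:Mon 1972:Tue✓ 1973:Thu 1974:Fri 1975:Sat 1976:Sun 1977:Tue 1978:Wed 1979:Thu 1980:Fri 1981:Sun …(15 more)… 1997:Sat 1998:Sun 1999:Mon 2000:Tue✓ 2001:Thu 2002:Fri 2003:Sat 2004:Sun 2005:Tue 2006:Wed 2007:Thu 2008:Fri 2009:Sun 2010:Mon 2011:Tue
Years with five Tuesdays: 1972, 2000 → 2.

2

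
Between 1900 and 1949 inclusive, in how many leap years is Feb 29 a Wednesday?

Leap years in 1900–1949: 12 of them.
Feb 29 weekday advances by 5 (mod 7) from one leap year to the next four years later (or differs when a century non-leap intervenes).
Leap-day weekdays: 1904:Mon 1908:Sat 1912:Thu 1916:Tue 1920:Sun 1924:Fri 1928:Wed✓ 1932:Mon 1936:Sat 1940:Thu 1944:Tue 1948:Sun
Wednesday: 1928 → 1.

1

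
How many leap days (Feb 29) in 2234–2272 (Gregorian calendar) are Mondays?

2

Leap years in 2234–2272: 10 of them.
Feb 29 weekday advances by 5 (mod 7) from one leap year to the next four years later (or differs when a century non-leap intervenes).
Leap-day weekdays: 2236:Mon✓ 2240:Sat 2244:Thu 2248:Tue 2252:Sun 2256:Fri 2260:Wed 2264:Mon✓ 2268:Sat 2272:Thu
Monday: 2236, 2264 → 2.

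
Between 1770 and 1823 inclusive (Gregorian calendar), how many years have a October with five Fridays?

23

October has 31 days; it has five Fridays when Friday falls among the first (month-length − 28) days — i.e. when October 1 is one of Friday/Thursday/Wednesday.
October 1 by year: 1770:Mon 1771:Tue 1772:Thu✓ 1773:Fri✓ 1774:Sat 1775:Sun 1776:Tue 1777:Wed✓ 1778:Thu✓ 1779:Fri✓ 1780:Sun 1781:Mon 1782:Tue 1783:Wed✓ 1784:Fri✓ …(24 more)… 1809:Sun 1810:Mon 1811:Tue 1812:Thu✓ 1813:Fri✓ 1814:Sat 1815:Sun 1816:Tue 1817:Wed✓ 1818:Thu✓ 1819:Fri✓ 1820:Sun 1821:Mon 1822:Tue 1823:Wed✓
Years with five Fridays: 1772, 1773, 1777, 1778, 1779, 1783, 1784, 1788, 1789, 1790, 1794, 1795, 1800, 1801, 1802, 1806, 1807, 1812, 1813, 1817, 1818, 1819, 1823 → 23.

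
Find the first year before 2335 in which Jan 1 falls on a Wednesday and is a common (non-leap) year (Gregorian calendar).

2330

Jan 1 advances by 2 weekdays after a leap year and by 1 after a common year.
2335: Jan 1 is Tuesday.
2334: Monday
2333: Sunday
2332: Friday (leap)
2331: Thursday
2330: Wednesday
2330 begins on a Wednesday and is a common year.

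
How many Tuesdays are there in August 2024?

4

August 2024 has 31 days and begins on Thursday.
The first Tuesday is August 6.
Tuesdays fall on 6, 13, 20, 27 — that's 4.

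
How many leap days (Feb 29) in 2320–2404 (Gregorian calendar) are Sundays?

Leap years in 2320–2404: 22 of them.
Feb 29 weekday advances by 5 (mod 7) from one leap year to the next four years later (or differs when a century non-leap intervenes).
Leap-day weekdays: 2320:Sun✓ 2324:Fri 2328:Wed 2332:Mon 2336:Sat 2340:Thu 2344:Tue 2348:Sun✓ 2352:Fri 2356:Wed 2360:Mon 2364:Sat 2368:Thu 2372:Tue 2376:Sun✓ 2380:Fri 2384:Wed 2388:Mon 2392:Sat 2396:Thu 2400:Tue 2404:Sun✓
Sunday: 2320, 2348, 2376, 2404 → 4.

4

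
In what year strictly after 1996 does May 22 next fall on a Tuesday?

From one year to the next, a fixed date's weekday advances by 1, or by 2 when a Feb 29 lies between the two dates.
1996: May 22 is Wednesday.
1997: Thursday (+1)
1998: Friday (+1)
1999: Saturday (+1)
2000: Monday (+2)
2001: Tuesday (+1)
May 22 falls on a Tuesday in 2001.

2001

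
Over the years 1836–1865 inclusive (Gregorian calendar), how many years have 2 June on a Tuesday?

4

Track 2 June's weekday year by year (advancing +1, or +2 across a Feb 29):
  1836: Thu  1837: Fri (+1)  1838: Sat (+1)  1839: Sun (+1)  1840: Tue (+2) ✓
  1841: Wed (+1)  1842: Thu (+1)  1843: Fri (+1)  1844: Sun (+2)  1845: Mon (+1)
  1846: Tue (+1) ✓  1847: Wed (+1)  1848: Fri (+2)  1849: Sat (+1)  1850: Sun (+1)
  1851: Mon (+1)  1852: Wed (+2)  1853: Thu (+1)  1854: Fri (+1)  1855: Sat (+1)
  1856: Mon (+2)  1857: Tue (+1) ✓  1858: Wed (+1)  1859: Thu (+1)  1860: Sat (+2)
  1861: Sun (+1)  1862: Mon (+1)  1863: Tue (+1) ✓  1864: Thu (+2)  1865: Fri (+1)
Tuesday years: 1840, 1846, 1857, 1863 — 4 in total.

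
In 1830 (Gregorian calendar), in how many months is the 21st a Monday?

1

Check the 21st of each month of 1830: Jan 21: Thu, Feb 21: Sun, Mar 21: Sun, Apr 21: Wed, May 21: Fri, Jun 21: Mon, Jul 21: Wed, Aug 21: Sat, Sep 21: Tue, Oct 21: Thu, Nov 21: Sun, Dec 21: Tue.
Monday occurs in June — 1 month.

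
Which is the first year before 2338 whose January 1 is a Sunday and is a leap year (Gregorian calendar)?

Jan 1 advances by 2 weekdays after a leap year and by 1 after a common year.
2338: Jan 1 is Saturday.
2337: Friday
2336: Wednesday (leap)
2335: Tuesday
2334: Monday
2333: Sunday
2332: Friday (leap)
2331: Thursday
2330: Wednesday
2329: Tuesday
2328: Sunday (leap)
2328 begins on a Sunday and is a leap year.

2328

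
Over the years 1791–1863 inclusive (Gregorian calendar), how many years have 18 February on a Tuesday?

11

Track 18 February's weekday year by year (advancing +1, or +2 across a Feb 29):
  1791: Fri  1792: Sat (+1)  1793: Mon (+2)  1794: Tue (+1) ✓  1795: Wed (+1)
  1796: Thu (+1)  1797: Sat (+2)  1798: Sun (+1)  1799: Mon (+1)  1800: Tue (+1) ✓
  1801: Wed (+1)  1802: Thu (+1)  1803: Fri (+1)  1804: Sat (+1)  … (45 more years) …
  1850: Mon (+1)  1851: Tue (+1) ✓  1852: Wed (+1)  1853: Fri (+2)  1854: Sat (+1)
  1855: Sun (+1)  1856: Mon (+1)  1857: Wed (+2)  1858: Thu (+1)  1859: Fri (+1)
  1860: Sat (+1)  1861: Mon (+2)  1862: Tue (+1) ✓  1863: Wed (+1)
Tuesday years: 1794, 1800, 1806, 1812, 1817, 1823, 1834, 1840, 1845, 1851, 1862 — 11 in total.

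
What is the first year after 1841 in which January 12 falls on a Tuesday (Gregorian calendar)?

From one year to the next, a fixed date's weekday advances by 1, or by 2 when a Feb 29 lies between the two dates.
1841: January 12 is Tuesday.
1842: Wednesday (+1)
1843: Thursday (+1)
1844: Friday (+1)
1845: Sunday (+2)
1846: Monday (+1)
1847: Tuesday (+1)
January 12 falls on a Tuesday in 1847.

1847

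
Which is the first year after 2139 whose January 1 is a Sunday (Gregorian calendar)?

2141

Jan 1 advances by 2 weekdays after a leap year and by 1 after a common year.
2139: Jan 1 is Thursday.
2140: Friday (leap)
2141: Sunday
2141 begins on a Sunday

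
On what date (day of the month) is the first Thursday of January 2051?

January 1, 2051 is a Sunday, so the first Thursday is the 5th.
The first Thursday is 5 + 0 = 5.

5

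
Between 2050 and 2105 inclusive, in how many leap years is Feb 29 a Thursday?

2

Leap years in 2050–2105: 13 of them.
Feb 29 weekday advances by 5 (mod 7) from one leap year to the next four years later (or differs when a century non-leap intervenes).
Leap-day weekdays: 2052:Thu✓ 2056:Tue 2060:Sun 2064:Fri 2068:Wed 2072:Mon 2076:Sat 2080:Thu✓ 2084:Tue 2088:Sun 2092:Fri 2096:Wed 2104:Fri
Thursday: 2052, 2080 → 2.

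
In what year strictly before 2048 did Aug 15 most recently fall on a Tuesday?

From one year to the next, a fixed date's weekday advances by 1, or by 2 when a Feb 29 lies between the two dates.
2048: August 15 is Saturday.
2047: Thursday (−2)
2046: Wednesday (−1)
2045: Tuesday (−1)
Aug 15 falls on a Tuesday in 2045.

2045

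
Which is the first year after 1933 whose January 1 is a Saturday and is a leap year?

Jan 1 advances by 2 weekdays after a leap year and by 1 after a common year.
1933: Jan 1 is Sunday.
1934: Monday
1935: Tuesday
1936: Wednesday (leap)
1937: Friday
1938: Saturday
1939: Sunday
1940: Monday (leap)
1941: Wednesday
1942: Thursday
1943: Friday
1944: Saturday (leap)
1944 begins on a Saturday and is a leap year.

1944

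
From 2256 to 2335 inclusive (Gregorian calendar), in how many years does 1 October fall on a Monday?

Track 1 October's weekday year by year (advancing +1, or +2 across a Feb 29):
  2256: Wed  2257: Thu (+1)  2258: Fri (+1)  2259: Sat (+1)  2260: Mon (+2) ✓
  2261: Tue (+1)  2262: Wed (+1)  2263: Thu (+1)  2264: Sat (+2)  2265: Sun (+1)
  2266: Mon (+1) ✓  2267: Tue (+1)  2268: Thu (+2)  2269: Fri (+1)  … (52 more years) …
  2322: Sun (+1)  2323: Mon (+1) ✓  2324: Wed (+2)  2325: Thu (+1)  2326: Fri (+1)
  2327: Sat (+1)  2328: Mon (+2) ✓  2329: Tue (+1)  2330: Wed (+1)  2331: Thu (+1)
  2332: Sat (+2)  2333: Sun (+1)  2334: Mon (+1) ✓  2335: Tue (+1)
Monday years: 2260, 2266, 2277, 2283, 2288, 2294, 2300, 2306, 2317, 2323, 2328, 2334 — 12 in total.

12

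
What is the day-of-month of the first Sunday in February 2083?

February 1, 2083 is a Monday, so the first Sunday is the 7th.
The first Sunday is 7 + 0 = 7.

7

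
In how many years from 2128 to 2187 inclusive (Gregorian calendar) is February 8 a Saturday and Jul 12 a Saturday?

6

Check each year's weekday for February 8 and Jul 12:
  2128: Sun/Mon  2129: Tue/Tue  2130: Wed/Wed  2131: Thu/Thu  2132: Fri/Sat  2133: Sun/Sun  2134: Mon/Mon  2135: Tue/Tue  2136: Wed/Thu  2137: Fri/Fri  2138: Sat/Sat ✓  2139: Sun/Sun  2140: Mon/Tue  2141: Wed/Wed  …(32 more)…  2174: Tue/Tue  2175: Wed/Wed  2176: Thu/Fri  2177: Sat/Sat ✓  2178: Sun/Sun  2179: Mon/Mon  2180: Tue/Wed  2181: Thu/Thu  2182: Fri/Fri  2183: Sat/Sat ✓  2184: Sun/Mon  2185: Tue/Tue  2186: Wed/Wed  2187: Thu/Thu
Both conditions hold in: 2138, 2149, 2155, 2166, 2177, 2183 — 6.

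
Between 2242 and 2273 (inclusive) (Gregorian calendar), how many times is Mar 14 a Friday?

Track Mar 14's weekday year by year (advancing +1, or +2 across a Feb 29):
  2242: Mon  2243: Tue (+1)  2244: Thu (+2)  2245: Fri (+1) ✓  2246: Sat (+1)
  2247: Sun (+1)  2248: Tue (+2)  2249: Wed (+1)  2250: Thu (+1)  2251: Fri (+1) ✓
  2252: Sun (+2)  2253: Mon (+1)  2254: Tue (+1)  2255: Wed (+1)  … (4 more years) …
  2260: Wed (+2)  2261: Thu (+1)  2262: Fri (+1) ✓  2263: Sat (+1)  2264: Mon (+2)
  2265: Tue (+1)  2266: Wed (+1)  2267: Thu (+1)  2268: Sat (+2)  2269: Sun (+1)
  2270: Mon (+1)  2271: Tue (+1)  2272: Thu (+2)  2273: Fri (+1) ✓
Friday years: 2245, 2251, 2256, 2262, 2273 — 5 in total.

5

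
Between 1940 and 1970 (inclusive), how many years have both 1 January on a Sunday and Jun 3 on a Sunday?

Check each year's weekday for 1 January and Jun 3:
  1940: Mon/Mon  1941: Wed/Tue  1942: Thu/Wed  1943: Fri/Thu  1944: Sat/Sat  1945: Mon/Sun  1946: Tue/Mon  1947: Wed/Tue  1948: Thu/Thu  1949: Sat/Fri  1950: Sun/Sat  1951: Mon/Sun  1952: Tue/Tue  1953: Thu/Wed  …(3 more)…  1957: Tue/Mon  1958: Wed/Tue  1959: Thu/Wed  1960: Fri/Fri  1961: Sun/Sat  1962: Mon/Sun  1963: Tue/Mon  1964: Wed/Wed  1965: Fri/Thu  1966: Sat/Fri  1967: Sun/Sat  1968: Mon/Mon  1969: Wed/Tue  1970: Thu/Wed
Both conditions hold in: 1956 — 1.

1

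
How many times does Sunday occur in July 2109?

July 2109 has 31 days and begins on Monday.
The first Sunday is July 7.
Sundays fall on 7, 14, 21, 28 — that's 4.

4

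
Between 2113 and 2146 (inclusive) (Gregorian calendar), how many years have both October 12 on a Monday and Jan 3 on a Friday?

Check each year's weekday for October 12 and Jan 3:
  2113: Thu/Tue  2114: Fri/Wed  2115: Sat/Thu  2116: Mon/Fri ✓  2117: Tue/Sun  2118: Wed/Mon  2119: Thu/Tue  2120: Sat/Wed  2121: Sun/Fri  2122: Mon/Sat  2123: Tue/Sun  2124: Thu/Mon  2125: Fri/Wed  2126: Sat/Thu  …(6 more)…  2133: Mon/Sat  2134: Tue/Sun  2135: Wed/Mon  2136: Fri/Tue  2137: Sat/Thu  2138: Sun/Fri  2139: Mon/Sat  2140: Wed/Sun  2141: Thu/Tue  2142: Fri/Wed  2143: Sat/Thu  2144: Mon/Fri ✓  2145: Tue/Sun  2146: Wed/Mon
Both conditions hold in: 2116, 2144 — 2.

2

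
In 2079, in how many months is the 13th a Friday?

2

Check the 13th of each month of 2079: Jan 13: Fri, Feb 13: Mon, Mar 13: Mon, Apr 13: Thu, May 13: Sat, Jun 13: Tue, Jul 13: Thu, Aug 13: Sun, Sep 13: Wed, Oct 13: Fri, Nov 13: Mon, Dec 13: Wed.
Friday occurs in January, October — 2 months.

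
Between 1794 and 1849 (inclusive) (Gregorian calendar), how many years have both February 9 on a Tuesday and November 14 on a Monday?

Check each year's weekday for February 9 and November 14:
  1794: Sun/Fri  1795: Mon/Sat  1796: Tue/Mon ✓  1797: Thu/Tue  1798: Fri/Wed  1799: Sat/Thu  1800: Sun/Fri  1801: Mon/Sat  1802: Tue/Sun  1803: Wed/Mon  1804: Thu/Wed  1805: Sat/Thu  1806: Sun/Fri  1807: Mon/Sat  …(28 more)…  1836: Tue/Mon ✓  1837: Thu/Tue  1838: Fri/Wed  1839: Sat/Thu  1840: Sun/Sat  1841: Tue/Sun  1842: Wed/Mon  1843: Thu/Tue  1844: Fri/Thu  1845: Sun/Fri  1846: Mon/Sat  1847: Tue/Sun  1848: Wed/Tue  1849: Fri/Wed
Both conditions hold in: 1796, 1808, 1836 — 3.

3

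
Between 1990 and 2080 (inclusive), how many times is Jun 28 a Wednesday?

13

Track Jun 28's weekday year by year (advancing +1, or +2 across a Feb 29):
  1990: Thu  1991: Fri (+1)  1992: Sun (+2)  1993: Mon (+1)  1994: Tue (+1)
  1995: Wed (+1) ✓  1996: Fri (+2)  1997: Sat (+1)  1998: Sun (+1)  1999: Mon (+1)
  2000: Wed (+2) ✓  2001: Thu (+1)  2002: Fri (+1)  2003: Sat (+1)  … (63 more years) …
  2067: Tue (+1)  2068: Thu (+2)  2069: Fri (+1)  2070: Sat (+1)  2071: Sun (+1)
  2072: Tue (+2)  2073: Wed (+1) ✓  2074: Thu (+1)  2075: Fri (+1)  2076: Sun (+2)
  2077: Mon (+1)  2078: Tue (+1)  2079: Wed (+1) ✓  2080: Fri (+2)
Wednesday years: 1995, 2000, 2006, 2017, 2023, 2028, 2034, 2045, 2051, 2056, 2062, 2073, 2079 — 13 in total.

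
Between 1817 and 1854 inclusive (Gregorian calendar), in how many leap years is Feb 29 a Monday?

1

Leap years in 1817–1854: 9 of them.
Feb 29 weekday advances by 5 (mod 7) from one leap year to the next four years later (or differs when a century non-leap intervenes).
Leap-day weekdays: 1820:Tue 1824:Sun 1828:Fri 1832:Wed 1836:Mon✓ 1840:Sat 1844:Thu 1848:Tue 1852:Sun
Monday: 1836 → 1.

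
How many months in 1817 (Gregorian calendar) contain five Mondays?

4

A month of length L has five Mondays iff its first Monday is on day ≤ L−28 (so day 1–3 in a 31-day month, 1–2 in a 30-day month, day 1 in a leap February).
Checking each month of 1817: Jan starts Wed (31d); Feb starts Sat (28d); Mar starts Sat (31d) ✓; Apr starts Tue (30d); May starts Thu (31d); Jun starts Sun (30d) ✓; Jul starts Tue (31d); Aug starts Fri (31d); Sep starts Mon (30d) ✓; Oct starts Wed (31d); Nov starts Sat (30d); Dec starts Mon (31d) ✓.
Five-Monday months: March, June, September, December → 4.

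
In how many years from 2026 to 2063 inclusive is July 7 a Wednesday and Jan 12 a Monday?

Check each year's weekday for July 7 and Jan 12:
  2026: Tue/Mon  2027: Wed/Tue  2028: Fri/Wed  2029: Sat/Fri  2030: Sun/Sat  2031: Mon/Sun  2032: Wed/Mon ✓  2033: Thu/Wed  2034: Fri/Thu  2035: Sat/Fri  2036: Mon/Sat  2037: Tue/Mon  2038: Wed/Tue  2039: Thu/Wed  …(10 more)…  2050: Thu/Wed  2051: Fri/Thu  2052: Sun/Fri  2053: Mon/Sun  2054: Tue/Mon  2055: Wed/Tue  2056: Fri/Wed  2057: Sat/Fri  2058: Sun/Sat  2059: Mon/Sun  2060: Wed/Mon ✓  2061: Thu/Wed  2062: Fri/Thu  2063: Sat/Fri
Both conditions hold in: 2032, 2060 — 2.

2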